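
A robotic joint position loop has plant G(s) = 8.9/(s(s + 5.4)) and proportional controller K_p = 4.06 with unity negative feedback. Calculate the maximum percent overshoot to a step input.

20.6%

Closed-loop characteristic equation: s² + 5.4s + 36.13 = 0, so ω_n = 6.011 rad/s and ζ = 5.4/(2·6.011) = 0.4492.
%OS = 100·exp(−πζ/√(1−ζ²)) = 100·exp(−π·0.4492/√0.7983) = 20.6%.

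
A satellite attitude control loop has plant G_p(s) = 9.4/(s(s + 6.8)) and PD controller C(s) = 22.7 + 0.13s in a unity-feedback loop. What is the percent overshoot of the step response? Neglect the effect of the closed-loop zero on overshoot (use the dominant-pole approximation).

Forward path: (22.7 + 0.13s)·9.4/(s(s+6.8)). The closed-loop characteristic equation is s² + (6.8 + 9.4·0.13)s + 9.4·22.7 = 0.
That is s² + 8.022s + 213.4 = 0, so ω_n = 14.61 rad/s and ζ = 8.022/(2·14.61) = 0.2746.
%OS = 100·exp(−πζ/√(1−ζ²)) = 40.8%.

40.8%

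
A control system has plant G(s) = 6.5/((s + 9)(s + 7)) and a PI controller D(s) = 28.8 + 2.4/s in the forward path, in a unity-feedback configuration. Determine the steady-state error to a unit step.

The open loop D(s)G(s) has a pole at the origin (type 1), so the static position error constant is infinite and e_ss = 1/(1+∞) = 0.

0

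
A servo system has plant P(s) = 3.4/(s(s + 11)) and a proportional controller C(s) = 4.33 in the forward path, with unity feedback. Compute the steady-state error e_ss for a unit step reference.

0

The open loop C(s)P(s) has a pole at the origin (type 1), so the static position error constant is infinite and e_ss = 1/(1+∞) = 0.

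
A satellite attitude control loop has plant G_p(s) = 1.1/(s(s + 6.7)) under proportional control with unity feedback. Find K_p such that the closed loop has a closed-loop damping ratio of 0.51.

K_p = 39.2

Closed-loop characteristic equation: s² + 6.7s + K_p·1.1 = 0.
So ω_n = √(1.1K_p) and 2ζω_n = 6.7, giving ζ = 6.7/(2√(1.1K_p)).
Setting ζ = 0.51: √(1.1K_p) = 6.7/(2·0.51) = 6.569, so K_p = 43.15/1.1 = 39.2.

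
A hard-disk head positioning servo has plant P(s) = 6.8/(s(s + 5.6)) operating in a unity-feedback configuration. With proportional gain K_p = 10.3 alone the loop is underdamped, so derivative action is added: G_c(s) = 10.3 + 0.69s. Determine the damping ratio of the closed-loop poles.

Forward path: (10.3 + 0.69s)·6.8/(s(s+5.6)). The closed-loop characteristic equation is s² + (5.6 + 6.8·0.69)s + 6.8·10.3 = 0.
That is s² + 10.29s + 70.04 = 0, so ω_n = 8.369 rad/s and ζ = 10.29/(2·8.369) = 0.6149.

ζ = 0.615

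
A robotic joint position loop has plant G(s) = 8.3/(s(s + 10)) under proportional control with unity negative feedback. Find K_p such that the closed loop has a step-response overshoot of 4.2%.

K_p = 5.97

From %OS = 100·exp(−πζ/√(1−ζ²)) = 4.2%, ζ = −ln(0.042)/√(π²+ln²(0.042)) = 0.7103.
Characteristic equation s² + 10s + 8.3K_p = 0 gives ζ = 10/(2√(8.3K_p)).
Setting ζ = 0.7103: √(8.3K_p) = 10/(2·0.7103) = 7.039, so K_p = 49.55/8.3 = 5.97.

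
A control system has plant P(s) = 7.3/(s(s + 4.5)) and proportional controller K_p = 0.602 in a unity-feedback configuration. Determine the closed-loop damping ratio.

ζ = 1.07

The closed-loop denominator is s(s+4.5) + 0.602·7.3 = s² + 4.5s + 4.395.
Matching s² + 2ζω_n s + ω_n²: ω_n = √4.395 = 2.096 rad/s and 2ζω_n = 4.5, so ζ = 4.5/(2·2.096) = 1.07.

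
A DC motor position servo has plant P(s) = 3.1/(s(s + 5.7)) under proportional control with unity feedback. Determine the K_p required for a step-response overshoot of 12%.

K_p = 8.37

From %OS = 100·exp(−πζ/√(1−ζ²)) = 12%, ζ = −ln(0.12)/√(π²+ln²(0.12)) = 0.5594.
Characteristic equation s² + 5.7s + 3.1K_p = 0 gives ζ = 5.7/(2√(3.1K_p)).
Setting ζ = 0.5594: √(3.1K_p) = 5.7/(2·0.5594) = 5.095, so K_p = 25.95/3.1 = 8.37.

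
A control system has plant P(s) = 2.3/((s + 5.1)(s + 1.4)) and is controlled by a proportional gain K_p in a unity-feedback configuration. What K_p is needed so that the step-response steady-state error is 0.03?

Steady-state error for a unit step on this type-0 loop is 1/(1 + K_p·P(0)).
P(0) = 0.3221. Require 1/(1 + K_p·0.3221) = 0.03, so 1 + 0.3221·K_p = 33.33.
K_p = (33.33 − 1)/0.3221 = 100.

K_p = 100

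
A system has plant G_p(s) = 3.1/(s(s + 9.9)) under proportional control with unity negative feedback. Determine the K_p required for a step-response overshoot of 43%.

From %OS = 100·exp(−πζ/√(1−ζ²)) = 43%, ζ = −ln(0.43)/√(π²+ln²(0.43)) = 0.2594.
Characteristic equation s² + 9.9s + 3.1K_p = 0 gives ζ = 9.9/(2√(3.1K_p)).
Setting ζ = 0.2594: √(3.1K_p) = 9.9/(2·0.2594) = 19.08, so K_p = 364/3.1 = 117.

K_p = 117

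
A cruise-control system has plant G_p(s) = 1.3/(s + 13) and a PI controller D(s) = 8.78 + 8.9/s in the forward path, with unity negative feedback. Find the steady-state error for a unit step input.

0

The open loop D(s)G_p(s) has a pole at the origin (type 1), so the static position error constant is infinite and e_ss = 1/(1+∞) = 0.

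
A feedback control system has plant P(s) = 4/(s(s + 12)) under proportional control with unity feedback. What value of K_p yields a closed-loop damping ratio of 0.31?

Closed-loop characteristic equation: s² + 12s + K_p·4 = 0.
So ω_n = √(4K_p) and 2ζω_n = 12, giving ζ = 12/(2√(4K_p)).
Setting ζ = 0.31: √(4K_p) = 12/(2·0.31) = 19.35, so K_p = 374.6/4 = 93.7.

K_p = 93.7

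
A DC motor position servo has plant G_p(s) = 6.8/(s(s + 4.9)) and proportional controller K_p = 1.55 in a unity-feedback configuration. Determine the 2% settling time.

T_s ≈ 1.63 s

The closed-loop denominator s² + 4.9s + 10.54 gives ω_n = √10.54 = 3.247 and ζ = 4.9/(2ω_n) = 0.7547.
2% settling time T_s ≈ 4/(ζω_n) = 4/2.45 = 1.63 s.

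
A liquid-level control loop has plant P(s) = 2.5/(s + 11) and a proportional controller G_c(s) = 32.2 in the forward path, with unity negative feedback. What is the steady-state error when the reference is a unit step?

The loop is type 0. Static position error constant K_pos = G_c(0)·P(0) = 32.2·0.2273 = 7.318.
Steady-state error to a unit step: e_ss = 1/(1+K_pos) = 1/8.318 = 0.12.

0.12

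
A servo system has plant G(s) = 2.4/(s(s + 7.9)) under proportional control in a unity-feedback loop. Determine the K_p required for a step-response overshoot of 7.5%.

K_p = 16.1

From %OS = 100·exp(−πζ/√(1−ζ²)) = 7.5%, ζ = −ln(0.075)/√(π²+ln²(0.075)) = 0.6362.
Characteristic equation s² + 7.9s + 2.4K_p = 0 gives ζ = 7.9/(2√(2.4K_p)).
Setting ζ = 0.6362: √(2.4K_p) = 7.9/(2·0.6362) = 6.209, so K_p = 38.55/2.4 = 16.1.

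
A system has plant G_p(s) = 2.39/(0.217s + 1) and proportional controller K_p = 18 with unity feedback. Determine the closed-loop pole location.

s = -202.9

Closed loop: T(s) = K_p·G_p/(1+K_p·G_p) = 43.02/(0.217s + 1 + 43.02), with pole at s = −(1 + 43.02)/0.217 = −202.9.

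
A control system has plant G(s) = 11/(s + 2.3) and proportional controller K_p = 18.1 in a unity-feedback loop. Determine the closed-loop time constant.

Closed-loop transfer function: T(s) = K_p·G(s)/(1 + K_p·G(s)) = 199.1/(s + 2.3 + 199.1) = 199.1/(s + 201.4).
Time constant τ = 1/201.4 = 0.00497 s.

τ = 0.00497 s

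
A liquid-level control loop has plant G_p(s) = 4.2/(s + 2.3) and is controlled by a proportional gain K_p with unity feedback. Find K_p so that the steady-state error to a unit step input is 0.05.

K_p = 10.4

The loop is type 0, so e_ss(step) = 1/(1 + K_pos) with K_pos = K_p·G_p(0).
G_p(0) = 1.826. Require 1/(1 + K_p·1.826) = 0.05, so 1 + 1.826·K_p = 20.
K_p = (20 − 1)/1.826 = 10.4.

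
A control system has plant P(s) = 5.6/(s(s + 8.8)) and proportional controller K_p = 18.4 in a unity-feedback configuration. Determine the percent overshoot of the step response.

From 1 + K_pP(s) = 0: s² + 8.8s + 103 = 0 ⇒ ω_n = 10.15, ζ = 0.4335.
%OS = 100·exp(−πζ/√(1−ζ²)) = 100·exp(−π·0.4335/√0.8121) = 22.1%.

22.1%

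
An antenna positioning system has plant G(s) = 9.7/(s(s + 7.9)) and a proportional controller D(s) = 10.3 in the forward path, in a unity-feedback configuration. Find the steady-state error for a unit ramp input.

0.0791

The loop has one pole at the origin (type 1). Velocity error constant K_v = lim_{s→0} s·D(s)G(s) = 10.3·9.7/7.9 = 12.65.
Steady-state error to a unit ramp: e_ss = 1/K_v = 0.0791.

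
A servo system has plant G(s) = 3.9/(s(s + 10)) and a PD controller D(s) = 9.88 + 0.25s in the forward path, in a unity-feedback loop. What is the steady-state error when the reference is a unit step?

The open loop D(s)G(s) has a pole at the origin (type 1), so the static position error constant is infinite and e_ss = 1/(1+∞) = 0.

0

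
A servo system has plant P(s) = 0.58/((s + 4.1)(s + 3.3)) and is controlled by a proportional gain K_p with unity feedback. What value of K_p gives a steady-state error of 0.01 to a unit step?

K_p = 2310

Steady-state error for a unit step on this type-0 loop is 1/(1 + K_p·P(0)).
P(0) = 0.04287. Require 1/(1 + K_p·0.04287) = 0.01, so 1 + 0.04287·K_p = 100.
K_p = (100 − 1)/0.04287 = 2310.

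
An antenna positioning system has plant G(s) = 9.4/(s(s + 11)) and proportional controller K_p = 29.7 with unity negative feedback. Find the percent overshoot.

Closed-loop characteristic equation: s² + 11s + 279.2 = 0, so ω_n = 16.71 rad/s and ζ = 11/(2·16.71) = 0.3292.
%OS = 100·exp(−πζ/√(1−ζ²)) = 100·exp(−π·0.3292/√0.8916) = 33.4%.

33.4%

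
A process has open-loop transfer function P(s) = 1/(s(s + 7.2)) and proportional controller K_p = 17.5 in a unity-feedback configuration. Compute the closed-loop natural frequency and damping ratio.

1 + K_p·P(s) = 0 gives s² + 7.2s + 17.5 = 0.
So ω_n² = 17.5 ⇒ ω_n = 4.183 rad/s, and ζ = 7.2/(2ω_n) = 0.861.

ω_n = 4.18 rad/s, ζ = 0.861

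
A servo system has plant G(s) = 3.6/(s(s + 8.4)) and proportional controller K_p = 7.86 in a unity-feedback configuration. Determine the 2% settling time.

From 1 + K_pG(s) = 0: s² + 8.4s + 28.3 = 0 ⇒ ω_n = 5.319, ζ = 0.7896.
2% settling time T_s ≈ 4/(ζω_n) = 4/4.2 = 0.952 s.

T_s ≈ 0.952 s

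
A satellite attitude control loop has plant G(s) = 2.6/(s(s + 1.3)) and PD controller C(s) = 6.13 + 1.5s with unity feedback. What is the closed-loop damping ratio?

Forward path: (6.13 + 1.5s)·2.6/(s(s+1.3)). The closed-loop characteristic equation is s² + (1.3 + 2.6·1.5)s + 2.6·6.13 = 0.
That is s² + 5.2s + 15.94 = 0, so ω_n = 3.992 rad/s and ζ = 5.2/(2·3.992) = 0.6513.

ζ = 0.651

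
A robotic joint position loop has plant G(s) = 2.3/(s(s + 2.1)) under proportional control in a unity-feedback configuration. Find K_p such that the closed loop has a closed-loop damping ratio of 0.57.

K_p = 1.48

Closed-loop characteristic equation: s² + 2.1s + K_p·2.3 = 0.
So ω_n = √(2.3K_p) and 2ζω_n = 2.1, giving ζ = 2.1/(2√(2.3K_p)).
Setting ζ = 0.57: √(2.3K_p) = 2.1/(2·0.57) = 1.842, so K_p = 3.393/2.3 = 1.48.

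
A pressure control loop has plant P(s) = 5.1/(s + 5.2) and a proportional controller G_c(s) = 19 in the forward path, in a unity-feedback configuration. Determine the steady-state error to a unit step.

The loop is type 0. Static position error constant K_pos = G_c(0)·P(0) = 19·0.9808 = 18.63.
Steady-state error to a unit step: e_ss = 1/(1+K_pos) = 1/19.63 = 0.0509.

0.0509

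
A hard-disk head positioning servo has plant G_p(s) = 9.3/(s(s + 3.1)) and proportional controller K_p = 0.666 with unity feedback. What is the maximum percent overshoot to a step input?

The closed-loop denominator s² + 3.1s + 6.194 gives ω_n = √6.194 = 2.489 and ζ = 3.1/(2ω_n) = 0.6228.
%OS = 100·exp(−πζ/√(1−ζ²)) = 100·exp(−π·0.6228/√0.6121) = 8.2%.

8.2%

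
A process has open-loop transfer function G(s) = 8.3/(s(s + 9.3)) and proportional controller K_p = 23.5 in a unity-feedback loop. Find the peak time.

Closed-loop characteristic equation: s² + 9.3s + 195.1 = 0, so ω_n = 13.97 rad/s and ζ = 9.3/(2·13.97) = 0.333.
Damped frequency ω_d = ω_n√(1−ζ²) = 13.17 rad/s, so peak time T_p = π/ω_d = 0.239 s.

T_p = 0.239 s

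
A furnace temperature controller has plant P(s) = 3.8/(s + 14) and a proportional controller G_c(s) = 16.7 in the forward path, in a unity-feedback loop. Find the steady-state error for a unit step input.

The loop is type 0. Static position error constant K_pos = G_c(0)·P(0) = 16.7·0.2714 = 4.533.
Steady-state error to a unit step: e_ss = 1/(1+K_pos) = 1/5.533 = 0.181.

0.181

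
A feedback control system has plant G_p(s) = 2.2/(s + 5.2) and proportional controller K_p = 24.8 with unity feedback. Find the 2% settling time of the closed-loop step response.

Closed-loop transfer function: T(s) = K_p·G_p(s)/(1 + K_p·G_p(s)) = 54.56/(s + 5.2 + 54.56) = 54.56/(s + 59.76).
Time constant τ = 1/59.76 = 0.01673 s, so the 2% settling time is about 4τ = 0.0669 s.

T_s ≈ 0.0669 s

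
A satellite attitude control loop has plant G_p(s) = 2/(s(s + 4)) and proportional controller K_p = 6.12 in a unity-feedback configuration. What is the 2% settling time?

The closed-loop denominator s² + 4s + 12.24 gives ω_n = √12.24 = 3.499 and ζ = 4/(2ω_n) = 0.5717.
2% settling time T_s ≈ 4/(ζω_n) = 4/2 = 2 s.

T_s ≈ 2 s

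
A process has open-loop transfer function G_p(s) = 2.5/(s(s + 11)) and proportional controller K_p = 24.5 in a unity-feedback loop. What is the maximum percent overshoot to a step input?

4.49%

Closed-loop characteristic equation: s² + 11s + 61.25 = 0, so ω_n = 7.826 rad/s and ζ = 11/(2·7.826) = 0.7028.
%OS = 100·exp(−πζ/√(1−ζ²)) = 100·exp(−π·0.7028/√0.5061) = 4.49%.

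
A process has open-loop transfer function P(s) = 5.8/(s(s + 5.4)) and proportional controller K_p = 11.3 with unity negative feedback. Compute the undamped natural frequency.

With unity feedback the closed-loop characteristic equation is s² + 5.4s + 11.3·5.8 = s² + 5.4s + 65.54 = 0.
Matching s² + 2ζω_n s + ω_n²: ω_n = √65.54 = 8.096 rad/s and 2ζω_n = 5.4, so ζ = 5.4/(2·8.096) = 0.334.

ω_n = 8.1 rad/s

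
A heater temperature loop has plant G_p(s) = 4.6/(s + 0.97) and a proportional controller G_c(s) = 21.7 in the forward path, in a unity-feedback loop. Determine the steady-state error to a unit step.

0.00962

The loop is type 0. Static position error constant K_pos = G_c(0)·G_p(0) = 21.7·4.742 = 102.9.
Steady-state error to a unit step: e_ss = 1/(1+K_pos) = 1/103.9 = 0.00962.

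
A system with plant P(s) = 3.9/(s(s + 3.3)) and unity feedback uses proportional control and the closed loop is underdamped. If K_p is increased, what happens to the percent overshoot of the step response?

ζ = 3.3/(2√(3.9K_p)) decreases as K_p grows; lower damping means more overshoot.

increase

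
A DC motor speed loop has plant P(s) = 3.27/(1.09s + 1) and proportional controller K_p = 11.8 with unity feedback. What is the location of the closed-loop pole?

Closed loop: T(s) = K_p·P/(1+K_p·P) = 38.59/(1.09s + 1 + 38.59), with pole at s = −(1 + 38.59)/1.09 = −36.32.

s = -36.32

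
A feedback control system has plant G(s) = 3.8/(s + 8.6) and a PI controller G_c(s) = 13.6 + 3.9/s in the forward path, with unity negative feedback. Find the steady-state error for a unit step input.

0

The open loop G_c(s)G(s) has a pole at the origin (type 1), so the static position error constant is infinite and e_ss = 1/(1+∞) = 0.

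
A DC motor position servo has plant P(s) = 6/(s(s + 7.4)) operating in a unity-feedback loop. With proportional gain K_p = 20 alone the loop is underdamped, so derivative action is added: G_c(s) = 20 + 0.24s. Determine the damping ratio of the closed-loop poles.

ζ = 0.403

Forward path: (20 + 0.24s)·6/(s(s+7.4)). The closed-loop characteristic equation is s² + (7.4 + 6·0.24)s + 6·20 = 0.
That is s² + 8.84s + 120 = 0, so ω_n = 10.95 rad/s and ζ = 8.84/(2·10.95) = 0.4035.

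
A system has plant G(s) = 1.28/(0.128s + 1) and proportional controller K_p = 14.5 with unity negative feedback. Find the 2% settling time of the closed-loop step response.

T_s ≈ 0.0262 s

Closed loop: T(s) = K_p·G/(1+K_p·G) = 18.56/(0.128s + 1 + 18.56), with pole at s = −(1 + 18.56)/0.128 = −152.8.
τ = 1/152.8 = 0.006544 s, so 2% settling time ≈ 4τ = 0.0262 s.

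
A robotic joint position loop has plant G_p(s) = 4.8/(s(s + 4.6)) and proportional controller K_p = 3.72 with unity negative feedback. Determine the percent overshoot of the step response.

From 1 + K_pG_p(s) = 0: s² + 4.6s + 17.86 = 0 ⇒ ω_n = 4.226, ζ = 0.5443.
%OS = 100·exp(−πζ/√(1−ζ²)) = 100·exp(−π·0.5443/√0.7037) = 13%.

13%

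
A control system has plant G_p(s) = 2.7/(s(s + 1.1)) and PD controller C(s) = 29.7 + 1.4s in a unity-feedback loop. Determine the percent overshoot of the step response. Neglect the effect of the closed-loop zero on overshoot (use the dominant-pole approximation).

41.1%

Forward path: (29.7 + 1.4s)·2.7/(s(s+1.1)). The closed-loop characteristic equation is s² + (1.1 + 2.7·1.4)s + 2.7·29.7 = 0.
That is s² + 4.88s + 80.19 = 0, so ω_n = 8.955 rad/s and ζ = 4.88/(2·8.955) = 0.2725.
%OS = 100·exp(−πζ/√(1−ζ²)) = 41.1%.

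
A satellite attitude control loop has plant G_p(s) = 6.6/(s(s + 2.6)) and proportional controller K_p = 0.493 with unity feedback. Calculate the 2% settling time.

T_s ≈ 3.08 s

Closed-loop characteristic equation: s² + 2.6s + 3.254 = 0, so ω_n = 1.804 rad/s and ζ = 2.6/(2·1.804) = 0.7207.
2% settling time T_s ≈ 4/(ζω_n) = 4/1.3 = 3.08 s.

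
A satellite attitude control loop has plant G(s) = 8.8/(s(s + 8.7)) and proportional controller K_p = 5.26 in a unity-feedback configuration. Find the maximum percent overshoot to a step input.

The closed-loop denominator s² + 8.7s + 46.29 gives ω_n = √46.29 = 6.804 and ζ = 8.7/(2ω_n) = 0.6394.
%OS = 100·exp(−πζ/√(1−ζ²)) = 100·exp(−π·0.6394/√0.5912) = 7.34%.

7.34%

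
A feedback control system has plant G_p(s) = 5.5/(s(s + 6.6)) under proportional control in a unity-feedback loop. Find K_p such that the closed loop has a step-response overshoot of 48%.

From %OS = 100·exp(−πζ/√(1−ζ²)) = 48%, ζ = −ln(0.48)/√(π²+ln²(0.48)) = 0.2275.
Characteristic equation s² + 6.6s + 5.5K_p = 0 gives ζ = 6.6/(2√(5.5K_p)).
Setting ζ = 0.2275: √(5.5K_p) = 6.6/(2·0.2275) = 14.51, so K_p = 210.4/5.5 = 38.3.

K_p = 38.3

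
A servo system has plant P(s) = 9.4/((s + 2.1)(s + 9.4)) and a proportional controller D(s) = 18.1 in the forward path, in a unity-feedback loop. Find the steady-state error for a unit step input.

The loop is type 0. Static position error constant K_pos = D(0)·P(0) = 18.1·0.4762 = 8.619.
Steady-state error to a unit step: e_ss = 1/(1+K_pos) = 1/9.619 = 0.104.

0.104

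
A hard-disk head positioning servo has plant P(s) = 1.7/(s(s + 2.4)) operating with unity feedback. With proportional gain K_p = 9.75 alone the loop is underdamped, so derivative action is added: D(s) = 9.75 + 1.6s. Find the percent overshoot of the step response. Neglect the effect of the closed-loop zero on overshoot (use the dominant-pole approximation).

Forward path: (9.75 + 1.6s)·1.7/(s(s+2.4)). The closed-loop characteristic equation is s² + (2.4 + 1.7·1.6)s + 1.7·9.75 = 0.
That is s² + 5.12s + 16.57 = 0, so ω_n = 4.071 rad/s and ζ = 5.12/(2·4.071) = 0.6288.
%OS = 100·exp(−πζ/√(1−ζ²)) = 7.88%.

7.88%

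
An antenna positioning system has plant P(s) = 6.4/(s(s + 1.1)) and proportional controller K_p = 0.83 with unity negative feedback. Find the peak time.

T_p = 1.4 s

The closed-loop denominator s² + 1.1s + 5.312 gives ω_n = √5.312 = 2.305 and ζ = 1.1/(2ω_n) = 0.2386.
Damped frequency ω_d = ω_n√(1−ζ²) = 2.238 rad/s, so peak time T_p = π/ω_d = 1.4 s.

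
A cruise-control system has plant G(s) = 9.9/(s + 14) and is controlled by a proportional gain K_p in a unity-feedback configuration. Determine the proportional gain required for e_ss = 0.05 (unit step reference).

Steady-state error for a unit step on this type-0 loop is 1/(1 + K_p·G(0)).
G(0) = 0.7071. Require 1/(1 + K_p·0.7071) = 0.05, so 1 + 0.7071·K_p = 20.
K_p = (20 − 1)/0.7071 = 26.9.

K_p = 26.9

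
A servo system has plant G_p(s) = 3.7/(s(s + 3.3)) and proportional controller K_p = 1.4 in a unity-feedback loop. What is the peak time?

Closed-loop characteristic equation: s² + 3.3s + 5.18 = 0, so ω_n = 2.276 rad/s and ζ = 3.3/(2·2.276) = 0.725.
Damped frequency ω_d = ω_n√(1−ζ²) = 1.568 rad/s, so peak time T_p = π/ω_d = 2 s.

T_p = 2 s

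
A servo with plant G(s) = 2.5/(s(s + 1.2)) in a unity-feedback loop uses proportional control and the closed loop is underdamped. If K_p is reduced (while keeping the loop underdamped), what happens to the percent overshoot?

decrease

ζ = 1.2/(2√(2.5K_p)) rises as K_p falls; higher damping means less overshoot.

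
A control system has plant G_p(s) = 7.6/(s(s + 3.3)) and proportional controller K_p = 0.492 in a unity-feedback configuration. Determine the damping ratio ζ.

The closed-loop denominator is s(s+3.3) + 0.492·7.6 = s² + 3.3s + 3.739.
So ω_n² = 3.739 ⇒ ω_n = 1.934 rad/s, and ζ = 3.3/(2ω_n) = 0.853.

ζ = 0.853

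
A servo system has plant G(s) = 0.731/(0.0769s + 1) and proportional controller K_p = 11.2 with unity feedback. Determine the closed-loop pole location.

s = -119.5

Closed loop: T(s) = K_p·G/(1+K_p·G) = 8.187/(0.0769s + 1 + 8.187), with pole at s = −(1 + 8.187)/0.0769 = −119.5.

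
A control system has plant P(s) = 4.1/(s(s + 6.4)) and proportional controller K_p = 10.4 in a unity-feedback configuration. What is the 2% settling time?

T_s ≈ 1.25 s

Closed-loop characteristic equation: s² + 6.4s + 42.64 = 0, so ω_n = 6.53 rad/s and ζ = 6.4/(2·6.53) = 0.4901.
2% settling time T_s ≈ 4/(ζω_n) = 4/3.2 = 1.25 s.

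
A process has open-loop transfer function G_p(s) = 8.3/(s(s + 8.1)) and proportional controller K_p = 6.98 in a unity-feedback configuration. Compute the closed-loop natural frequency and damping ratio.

ω_n = 7.61 rad/s, ζ = 0.532

With unity feedback the closed-loop characteristic equation is s² + 8.1s + 6.98·8.3 = s² + 8.1s + 57.93 = 0.
Matching s² + 2ζω_n s + ω_n²: ω_n = √57.93 = 7.611 rad/s and 2ζω_n = 8.1, so ζ = 8.1/(2·7.611) = 0.532.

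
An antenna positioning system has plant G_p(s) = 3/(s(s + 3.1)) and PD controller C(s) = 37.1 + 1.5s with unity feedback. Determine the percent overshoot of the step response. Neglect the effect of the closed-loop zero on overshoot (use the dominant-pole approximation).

29.7%

Forward path: (37.1 + 1.5s)·3/(s(s+3.1)). The closed-loop characteristic equation is s² + (3.1 + 3·1.5)s + 3·37.1 = 0.
That is s² + 7.6s + 111.3 = 0, so ω_n = 10.55 rad/s and ζ = 7.6/(2·10.55) = 0.3602.
%OS = 100·exp(−πζ/√(1−ζ²)) = 29.7%.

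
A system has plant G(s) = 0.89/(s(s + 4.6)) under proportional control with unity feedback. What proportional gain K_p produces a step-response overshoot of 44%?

From %OS = 100·exp(−πζ/√(1−ζ²)) = 44%, ζ = −ln(0.44)/√(π²+ln²(0.44)) = 0.2528.
Characteristic equation s² + 4.6s + 0.89K_p = 0 gives ζ = 4.6/(2√(0.89K_p)).
Setting ζ = 0.2528: √(0.89K_p) = 4.6/(2·0.2528) = 9.097, so K_p = 82.75/0.89 = 93.

K_p = 93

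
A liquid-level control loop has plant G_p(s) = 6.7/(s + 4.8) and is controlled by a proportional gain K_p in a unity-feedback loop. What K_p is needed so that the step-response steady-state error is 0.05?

Steady-state error for a unit step on this type-0 loop is 1/(1 + K_p·G_p(0)).
G_p(0) = 1.396. Require 1/(1 + K_p·1.396) = 0.05, so 1 + 1.396·K_p = 20.
K_p = (20 − 1)/1.396 = 13.6.

K_p = 13.6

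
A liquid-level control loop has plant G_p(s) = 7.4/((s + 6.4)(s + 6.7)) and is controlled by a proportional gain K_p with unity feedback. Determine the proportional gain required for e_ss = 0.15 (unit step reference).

Steady-state error for a unit step on this type-0 loop is 1/(1 + K_p·G_p(0)).
G_p(0) = 0.1726. Require 1/(1 + K_p·0.1726) = 0.15, so 1 + 0.1726·K_p = 6.667.
K_p = (6.667 − 1)/0.1726 = 32.8.

K_p = 32.8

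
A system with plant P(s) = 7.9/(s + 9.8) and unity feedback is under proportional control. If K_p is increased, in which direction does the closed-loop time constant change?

The closed-loop bandwidth 9.8+K_p·7.9 grows with K_p, so τ shrinks.

decrease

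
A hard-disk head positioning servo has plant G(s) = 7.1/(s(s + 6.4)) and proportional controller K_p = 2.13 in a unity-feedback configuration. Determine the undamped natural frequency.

ω_n = 3.89 rad/s

The closed-loop denominator is s(s+6.4) + 2.13·7.1 = s² + 6.4s + 15.12.
Matching s² + 2ζω_n s + ω_n²: ω_n = √15.12 = 3.889 rad/s and 2ζω_n = 6.4, so ζ = 6.4/(2·3.889) = 0.823.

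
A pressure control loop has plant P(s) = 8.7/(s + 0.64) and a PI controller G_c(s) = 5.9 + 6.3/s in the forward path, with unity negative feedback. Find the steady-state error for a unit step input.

The open loop G_c(s)P(s) has a pole at the origin (type 1), so the static position error constant is infinite and e_ss = 1/(1+∞) = 0.

0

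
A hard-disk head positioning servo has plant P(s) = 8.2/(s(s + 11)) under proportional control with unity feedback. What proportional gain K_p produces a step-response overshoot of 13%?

K_p = 12.4

From %OS = 100·exp(−πζ/√(1−ζ²)) = 13%, ζ = −ln(0.13)/√(π²+ln²(0.13)) = 0.5446.
Characteristic equation s² + 11s + 8.2K_p = 0 gives ζ = 11/(2√(8.2K_p)).
Setting ζ = 0.5446: √(8.2K_p) = 11/(2·0.5446) = 10.1, so K_p = 102/8.2 = 12.4.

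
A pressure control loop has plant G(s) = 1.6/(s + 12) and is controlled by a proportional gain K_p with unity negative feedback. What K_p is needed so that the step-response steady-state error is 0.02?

The loop is type 0, so e_ss(step) = 1/(1 + K_pos) with K_pos = K_p·G(0).
G(0) = 0.1333. Require 1/(1 + K_p·0.1333) = 0.02, so 1 + 0.1333·K_p = 50.
K_p = (50 − 1)/0.1333 = 368.

K_p = 368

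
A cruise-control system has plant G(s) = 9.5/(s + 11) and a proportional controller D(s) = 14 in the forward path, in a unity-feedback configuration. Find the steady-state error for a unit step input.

The loop is type 0. Static position error constant K_pos = D(0)·G(0) = 14·0.8636 = 12.09.
Steady-state error to a unit step: e_ss = 1/(1+K_pos) = 1/13.09 = 0.0764.

0.0764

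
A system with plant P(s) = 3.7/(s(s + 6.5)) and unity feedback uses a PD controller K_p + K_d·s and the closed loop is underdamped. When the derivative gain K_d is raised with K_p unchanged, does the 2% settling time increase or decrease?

decrease

Characteristic equation s² + (6.5 + 3.7K_d)s + 3.7K_p = 0: raising K_d increases ζω_n = (6.5+3.7K_d)/2 while the loop stays underdamped, so T_s ≈ 4/(ζω_n) decreases.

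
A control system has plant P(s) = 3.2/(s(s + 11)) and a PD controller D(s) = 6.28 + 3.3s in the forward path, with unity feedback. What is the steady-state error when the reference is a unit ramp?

The loop has one pole at the origin (type 1). Velocity error constant K_v = lim_{s→0} s·D(s)P(s) = 6.28·3.2/11 = 1.827.
Steady-state error to a unit ramp: e_ss = 1/K_v = 0.547.

0.547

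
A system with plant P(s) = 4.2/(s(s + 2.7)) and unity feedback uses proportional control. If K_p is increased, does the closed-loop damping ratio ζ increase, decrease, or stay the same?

decrease

ζ = 2.7/(2√(4.2K_p)); increasing K_p raises the denominator, so ζ falls.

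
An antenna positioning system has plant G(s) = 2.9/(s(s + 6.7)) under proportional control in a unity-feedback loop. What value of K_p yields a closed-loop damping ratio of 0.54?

Closed-loop characteristic equation: s² + 6.7s + K_p·2.9 = 0.
So ω_n = √(2.9K_p) and 2ζω_n = 6.7, giving ζ = 6.7/(2√(2.9K_p)).
Setting ζ = 0.54: √(2.9K_p) = 6.7/(2·0.54) = 6.204, so K_p = 38.49/2.9 = 13.3.

K_p = 13.3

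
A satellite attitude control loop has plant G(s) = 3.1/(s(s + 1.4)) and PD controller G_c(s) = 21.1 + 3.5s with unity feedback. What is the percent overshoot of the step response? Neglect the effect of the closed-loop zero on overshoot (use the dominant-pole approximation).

Forward path: (21.1 + 3.5s)·3.1/(s(s+1.4)). The closed-loop characteristic equation is s² + (1.4 + 3.1·3.5)s + 3.1·21.1 = 0.
That is s² + 12.25s + 65.41 = 0, so ω_n = 8.088 rad/s and ζ = 12.25/(2·8.088) = 0.7573.
%OS = 100·exp(−πζ/√(1−ζ²)) = 2.62%.

2.62%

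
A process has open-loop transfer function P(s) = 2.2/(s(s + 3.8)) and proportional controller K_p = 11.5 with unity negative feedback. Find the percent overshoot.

The closed-loop denominator s² + 3.8s + 25.3 gives ω_n = √25.3 = 5.03 and ζ = 3.8/(2ω_n) = 0.3777.
%OS = 100·exp(−πζ/√(1−ζ²)) = 100·exp(−π·0.3777/√0.8573) = 27.8%.

27.8%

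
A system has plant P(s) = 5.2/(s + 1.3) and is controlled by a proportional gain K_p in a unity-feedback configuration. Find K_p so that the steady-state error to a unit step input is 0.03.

Steady-state error for a unit step on this type-0 loop is 1/(1 + K_p·P(0)).
P(0) = 4. Require 1/(1 + K_p·4) = 0.03, so 1 + 4·K_p = 33.33.
K_p = (33.33 − 1)/4 = 8.08.

K_p = 8.08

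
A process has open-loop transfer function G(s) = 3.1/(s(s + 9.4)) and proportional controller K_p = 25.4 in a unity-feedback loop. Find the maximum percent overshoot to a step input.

14.1%

Closed-loop characteristic equation: s² + 9.4s + 78.74 = 0, so ω_n = 8.874 rad/s and ζ = 9.4/(2·8.874) = 0.5297.
%OS = 100·exp(−πζ/√(1−ζ²)) = 100·exp(−π·0.5297/√0.7195) = 14.1%.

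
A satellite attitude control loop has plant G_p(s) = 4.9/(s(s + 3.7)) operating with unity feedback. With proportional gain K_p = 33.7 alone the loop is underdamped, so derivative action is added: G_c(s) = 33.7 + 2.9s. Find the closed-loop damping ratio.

ζ = 0.697

Forward path: (33.7 + 2.9s)·4.9/(s(s+3.7)). The closed-loop characteristic equation is s² + (3.7 + 4.9·2.9)s + 4.9·33.7 = 0.
That is s² + 17.91s + 165.1 = 0, so ω_n = 12.85 rad/s and ζ = 17.91/(2·12.85) = 0.6969.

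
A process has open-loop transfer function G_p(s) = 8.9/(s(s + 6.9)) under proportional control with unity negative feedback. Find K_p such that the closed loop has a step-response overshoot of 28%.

From %OS = 100·exp(−πζ/√(1−ζ²)) = 28%, ζ = −ln(0.28)/√(π²+ln²(0.28)) = 0.3755.
Characteristic equation s² + 6.9s + 8.9K_p = 0 gives ζ = 6.9/(2√(8.9K_p)).
Setting ζ = 0.3755: √(8.9K_p) = 6.9/(2·0.3755) = 9.187, so K_p = 84.4/8.9 = 9.48.

K_p = 9.48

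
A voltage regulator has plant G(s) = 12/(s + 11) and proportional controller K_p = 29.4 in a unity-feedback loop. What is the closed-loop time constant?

Closed-loop transfer function: T(s) = K_p·G(s)/(1 + K_p·G(s)) = 352.8/(s + 11 + 352.8) = 352.8/(s + 363.8).
Time constant τ = 1/363.8 = 0.00275 s.

τ = 0.00275 s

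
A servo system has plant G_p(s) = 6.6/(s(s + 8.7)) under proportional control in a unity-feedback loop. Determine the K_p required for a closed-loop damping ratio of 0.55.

Closed-loop characteristic equation: s² + 8.7s + K_p·6.6 = 0.
So ω_n = √(6.6K_p) and 2ζω_n = 8.7, giving ζ = 8.7/(2√(6.6K_p)).
Setting ζ = 0.55: √(6.6K_p) = 8.7/(2·0.55) = 7.909, so K_p = 62.55/6.6 = 9.48.

K_p = 9.48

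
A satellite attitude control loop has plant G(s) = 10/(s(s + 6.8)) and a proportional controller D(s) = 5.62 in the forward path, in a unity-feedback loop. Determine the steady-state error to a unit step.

The open loop D(s)G(s) has a pole at the origin (type 1), so the static position error constant is infinite and e_ss = 1/(1+∞) = 0.

0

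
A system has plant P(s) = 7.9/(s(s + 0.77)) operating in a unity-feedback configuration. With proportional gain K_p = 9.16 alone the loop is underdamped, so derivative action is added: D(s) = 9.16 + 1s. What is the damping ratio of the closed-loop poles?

ζ = 0.51

Forward path: (9.16 + 1s)·7.9/(s(s+0.77)). The closed-loop characteristic equation is s² + (0.77 + 7.9·1)s + 7.9·9.16 = 0.
That is s² + 8.67s + 72.36 = 0, so ω_n = 8.507 rad/s and ζ = 8.67/(2·8.507) = 0.5096.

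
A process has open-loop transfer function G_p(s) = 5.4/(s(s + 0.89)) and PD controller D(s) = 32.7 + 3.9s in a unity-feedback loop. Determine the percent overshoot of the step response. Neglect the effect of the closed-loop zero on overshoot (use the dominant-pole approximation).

Forward path: (32.7 + 3.9s)·5.4/(s(s+0.89)). The closed-loop characteristic equation is s² + (0.89 + 5.4·3.9)s + 5.4·32.7 = 0.
That is s² + 21.95s + 176.6 = 0, so ω_n = 13.29 rad/s and ζ = 21.95/(2·13.29) = 0.8259.
%OS = 100·exp(−πζ/√(1−ζ²)) = 1%.

1%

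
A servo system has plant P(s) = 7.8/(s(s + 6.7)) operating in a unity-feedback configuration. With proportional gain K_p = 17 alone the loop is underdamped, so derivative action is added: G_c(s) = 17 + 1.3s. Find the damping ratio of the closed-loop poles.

Forward path: (17 + 1.3s)·7.8/(s(s+6.7)). The closed-loop characteristic equation is s² + (6.7 + 7.8·1.3)s + 7.8·17 = 0.
That is s² + 16.84s + 132.6 = 0, so ω_n = 11.52 rad/s and ζ = 16.84/(2·11.52) = 0.7312.

ζ = 0.731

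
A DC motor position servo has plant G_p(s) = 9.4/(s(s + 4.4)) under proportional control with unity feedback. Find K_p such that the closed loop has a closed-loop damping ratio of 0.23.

Closed-loop characteristic equation: s² + 4.4s + K_p·9.4 = 0.
So ω_n = √(9.4K_p) and 2ζω_n = 4.4, giving ζ = 4.4/(2√(9.4K_p)).
Setting ζ = 0.23: √(9.4K_p) = 4.4/(2·0.23) = 9.565, so K_p = 91.49/9.4 = 9.73.

K_p = 9.73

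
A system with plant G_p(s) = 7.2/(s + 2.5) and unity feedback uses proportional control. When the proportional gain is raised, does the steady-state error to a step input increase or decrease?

e_ss = 1/(1 + K_p·G_p(0)); a larger K_p raises the denominator, so e_ss decreases.

decrease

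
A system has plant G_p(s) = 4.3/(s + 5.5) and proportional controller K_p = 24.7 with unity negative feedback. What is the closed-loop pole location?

Closed-loop transfer function: T(s) = K_p·G_p(s)/(1 + K_p·G_p(s)) = 106.2/(s + 5.5 + 106.2) = 106.2/(s + 111.7).
The closed-loop pole is at s = −111.7.

s = -111.7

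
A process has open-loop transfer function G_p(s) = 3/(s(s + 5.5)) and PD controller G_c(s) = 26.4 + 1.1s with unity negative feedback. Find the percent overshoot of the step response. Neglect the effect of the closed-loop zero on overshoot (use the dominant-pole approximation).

16.7%

Forward path: (26.4 + 1.1s)·3/(s(s+5.5)). The closed-loop characteristic equation is s² + (5.5 + 3·1.1)s + 3·26.4 = 0.
That is s² + 8.8s + 79.2 = 0, so ω_n = 8.899 rad/s and ζ = 8.8/(2·8.899) = 0.4944.
%OS = 100·exp(−πζ/√(1−ζ²)) = 16.7%.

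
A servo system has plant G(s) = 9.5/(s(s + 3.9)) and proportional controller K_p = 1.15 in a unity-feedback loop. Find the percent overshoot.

Closed-loop characteristic equation: s² + 3.9s + 10.92 = 0, so ω_n = 3.305 rad/s and ζ = 3.9/(2·3.305) = 0.59.
%OS = 100·exp(−πζ/√(1−ζ²)) = 100·exp(−π·0.59/√0.6519) = 10.1%.

10.1%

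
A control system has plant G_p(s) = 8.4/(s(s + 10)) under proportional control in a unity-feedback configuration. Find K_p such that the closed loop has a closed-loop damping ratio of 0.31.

K_p = 31

Closed-loop characteristic equation: s² + 10s + K_p·8.4 = 0.
So ω_n = √(8.4K_p) and 2ζω_n = 10, giving ζ = 10/(2√(8.4K_p)).
Setting ζ = 0.31: √(8.4K_p) = 10/(2·0.31) = 16.13, so K_p = 260.1/8.4 = 31.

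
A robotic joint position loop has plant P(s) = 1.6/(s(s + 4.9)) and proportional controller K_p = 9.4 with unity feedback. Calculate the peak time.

T_p = 1.05 s

The closed-loop denominator s² + 4.9s + 15.04 gives ω_n = √15.04 = 3.878 and ζ = 4.9/(2ω_n) = 0.6317.
Damped frequency ω_d = ω_n√(1−ζ²) = 3.006 rad/s, so peak time T_p = π/ω_d = 1.05 s.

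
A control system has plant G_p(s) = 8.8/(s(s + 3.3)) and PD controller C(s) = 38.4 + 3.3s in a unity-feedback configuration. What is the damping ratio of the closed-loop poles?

ζ = 0.88

Forward path: (38.4 + 3.3s)·8.8/(s(s+3.3)). The closed-loop characteristic equation is s² + (3.3 + 8.8·3.3)s + 8.8·38.4 = 0.
That is s² + 32.34s + 337.9 = 0, so ω_n = 18.38 rad/s and ζ = 32.34/(2·18.38) = 0.8796.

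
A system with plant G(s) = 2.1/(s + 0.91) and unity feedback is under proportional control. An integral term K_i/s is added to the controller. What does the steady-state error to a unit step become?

0

Adding integral action puts a pole at s = 0 in the forward path, raising the system type to 1; a type-1 loop has zero steady-state error to a step.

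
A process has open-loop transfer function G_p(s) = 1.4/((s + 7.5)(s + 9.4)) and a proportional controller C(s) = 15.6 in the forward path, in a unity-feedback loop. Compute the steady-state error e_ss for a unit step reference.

The loop is type 0. Static position error constant K_pos = C(0)·G_p(0) = 15.6·0.01986 = 0.3098.
Steady-state error to a unit step: e_ss = 1/(1+K_pos) = 1/1.31 = 0.763.

0.763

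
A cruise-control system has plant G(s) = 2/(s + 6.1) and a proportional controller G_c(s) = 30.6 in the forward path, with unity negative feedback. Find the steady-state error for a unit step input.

0.0906

The loop is type 0. Static position error constant K_pos = G_c(0)·G(0) = 30.6·0.3279 = 10.03.
Steady-state error to a unit step: e_ss = 1/(1+K_pos) = 1/11.03 = 0.0906.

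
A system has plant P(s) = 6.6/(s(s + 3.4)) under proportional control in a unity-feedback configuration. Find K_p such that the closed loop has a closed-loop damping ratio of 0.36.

Closed-loop characteristic equation: s² + 3.4s + K_p·6.6 = 0.
So ω_n = √(6.6K_p) and 2ζω_n = 3.4, giving ζ = 3.4/(2√(6.6K_p)).
Setting ζ = 0.36: √(6.6K_p) = 3.4/(2·0.36) = 4.722, so K_p = 22.3/6.6 = 3.38.

K_p = 3.38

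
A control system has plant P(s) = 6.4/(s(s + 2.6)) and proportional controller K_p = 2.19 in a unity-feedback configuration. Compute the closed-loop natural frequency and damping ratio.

ω_n = 3.74 rad/s, ζ = 0.347

1 + K_p·P(s) = 0 gives s² + 2.6s + 14.02 = 0.
Matching s² + 2ζω_n s + ω_n²: ω_n = √14.02 = 3.744 rad/s and 2ζω_n = 2.6, so ζ = 2.6/(2·3.744) = 0.347.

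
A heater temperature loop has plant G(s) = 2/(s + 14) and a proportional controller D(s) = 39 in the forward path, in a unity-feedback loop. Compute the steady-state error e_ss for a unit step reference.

The loop is type 0. Static position error constant K_pos = D(0)·G(0) = 39·0.1429 = 5.571.
Steady-state error to a unit step: e_ss = 1/(1+K_pos) = 1/6.571 = 0.152.

0.152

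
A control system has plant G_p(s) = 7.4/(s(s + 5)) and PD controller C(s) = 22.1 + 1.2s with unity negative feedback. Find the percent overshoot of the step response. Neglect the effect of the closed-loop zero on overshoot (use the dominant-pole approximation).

13.1%

Forward path: (22.1 + 1.2s)·7.4/(s(s+5)). The closed-loop characteristic equation is s² + (5 + 7.4·1.2)s + 7.4·22.1 = 0.
That is s² + 13.88s + 163.5 = 0, so ω_n = 12.79 rad/s and ζ = 13.88/(2·12.79) = 0.5427.
%OS = 100·exp(−πζ/√(1−ζ²)) = 13.1%.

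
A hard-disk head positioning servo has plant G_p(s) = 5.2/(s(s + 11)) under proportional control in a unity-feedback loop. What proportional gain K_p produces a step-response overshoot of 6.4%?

From %OS = 100·exp(−πζ/√(1−ζ²)) = 6.4%, ζ = −ln(0.064)/√(π²+ln²(0.064)) = 0.6585.
Characteristic equation s² + 11s + 5.2K_p = 0 gives ζ = 11/(2√(5.2K_p)).
Setting ζ = 0.6585: √(5.2K_p) = 11/(2·0.6585) = 8.352, so K_p = 69.76/5.2 = 13.4.

K_p = 13.4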